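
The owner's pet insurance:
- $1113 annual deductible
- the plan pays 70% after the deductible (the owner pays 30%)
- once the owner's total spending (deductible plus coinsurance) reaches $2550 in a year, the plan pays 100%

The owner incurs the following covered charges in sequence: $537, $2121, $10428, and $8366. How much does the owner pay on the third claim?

$973.50

Claim 1 ($537): all of it applies to the deductible. Owner owes $537 (running OOP $537).
Claim 2 ($2121): $576 to deductible, leaving $1545; owner's 30% is $463.50. Owner pays $1039.50; OOP now $1576.50.
Claim 3 ($10428): deductible already satisfied, so owner's share is 30% × $10428 = $3128.40. Adding that to $1576.50 gives $4704.90, past the $2550 cap; owner pays only $2550 − $1576.50 = $973.50.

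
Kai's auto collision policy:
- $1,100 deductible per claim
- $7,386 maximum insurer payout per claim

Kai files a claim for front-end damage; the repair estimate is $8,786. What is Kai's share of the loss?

After the deductible, $8,786 − $1,100 = $7,686 remains.
$7,686 exceeds the $7,386 limit, so the insurer pays the limit: $7,386.
Out of pocket: $8,786 − $7,386 = $1,400.

$1,400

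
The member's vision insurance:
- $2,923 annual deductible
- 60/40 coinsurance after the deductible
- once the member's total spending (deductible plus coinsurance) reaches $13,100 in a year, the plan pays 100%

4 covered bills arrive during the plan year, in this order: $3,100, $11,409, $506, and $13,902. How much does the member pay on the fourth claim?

$5,340.20

Claim 1 — $3,100: deductible takes $2,923, $177 remains; member's 40% is $70.80. Member pays $2,993.80; OOP now $2,993.80.
Claim 2 — $11,409: deductible met; 40% of $11,409 = $4,563.60. Member owes $4,563.60 (running OOP $7,557.40).
Claim 3 — $506: 40% coinsurance on $506 = $202.40. Member pays $202.40; OOP now $7,759.80.
Claim 4 — $13,902: deductible met; 40% of $13,902 = $5,560.80. OOP would hit $13,320.60 > $13,100, so the cap limits the member to $13,100 − $7,759.80 = $5,340.20.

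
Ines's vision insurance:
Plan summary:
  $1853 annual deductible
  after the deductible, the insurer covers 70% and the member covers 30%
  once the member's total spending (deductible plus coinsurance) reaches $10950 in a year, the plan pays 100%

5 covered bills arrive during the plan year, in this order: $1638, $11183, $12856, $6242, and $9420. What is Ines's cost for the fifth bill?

Claim 1 ($1638): entire amount goes to the deductible. Member pays $1638; OOP now $1638.
Claim 2 ($11183): $215 to deductible, leaving $10968; member's 30% is $3290.40. Member owes $3505.40 (running OOP $5143.40).
Claim 3 ($12856): deductible already satisfied, so member's share is 30% × $12856 = $3856.80. Member pays $3856.80; OOP now $9000.20.
Claim 4 ($6242): deductible already satisfied, so member's share is 30% × $6242 = $1872.60. Member owes $1872.60 (running OOP $10872.80).
Claim 5 ($9420): deductible met; 30% of $9420 = $2826. OOP would hit $13698.80 > $10950, so the cap limits the member to $10950 − $10872.80 = $77.20.

$77.20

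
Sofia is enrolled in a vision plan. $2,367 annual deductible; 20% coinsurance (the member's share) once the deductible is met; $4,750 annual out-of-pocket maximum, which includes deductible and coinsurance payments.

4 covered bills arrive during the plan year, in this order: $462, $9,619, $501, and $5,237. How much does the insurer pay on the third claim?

Claim 1 ($462): all of it applies to the deductible. Member pays $462; OOP now $462. Plan pays $462 − $462 = $0.
Claim 2 ($9,619): deductible takes $1,905, $7,714 remains; coinsurance $7,714 × 20% = $1,542.80. Cost to member: $3,447.80. OOP to date $3,909.80. Plan pays $9,619 − $3,447.80 = $6,171.20.
Claim 3 ($501): deductible already satisfied, so member's share is 20% × $501 = $100.20. Member owes $100.20 (running OOP $4,010). Insurer: $501 − $100.20 = $400.80.

$400.80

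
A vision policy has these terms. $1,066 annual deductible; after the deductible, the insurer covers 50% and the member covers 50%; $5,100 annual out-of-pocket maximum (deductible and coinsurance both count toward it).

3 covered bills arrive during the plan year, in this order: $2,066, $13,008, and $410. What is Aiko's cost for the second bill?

#1 ($2,066): $1,066 finishes the deductible; $1,000 goes to coinsurance; member's 50% is $500. Cost to member: $1,566. OOP to date $1,566.
#2 ($13,008): 50% coinsurance on $13,008 = $6,504. That would push OOP to $8,070, over the $5,100 cap, so member pays $5,100 − $1,566 = $3,534.

$3,534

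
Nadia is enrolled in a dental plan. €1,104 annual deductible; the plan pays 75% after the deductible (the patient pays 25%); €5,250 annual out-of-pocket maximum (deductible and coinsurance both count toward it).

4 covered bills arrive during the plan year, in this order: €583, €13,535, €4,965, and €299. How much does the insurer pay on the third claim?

€4,072.50

#1 (€583): fully absorbed by the deductible. Patient pays €583; OOP now €583. Plan pays €583 − €583 = €0.
#2 (€13,535): €521 to deductible, leaving €13,014; coinsurance €13,014 × 25% = €3,253.50. Patient owes €3,774.50 (running OOP €4,357.50). Plan pays €13,535 − €3,774.50 = €9,760.50.
#3 (€4,965): 25% coinsurance on €4,965 = €1,241.25. That would push OOP to €5,598.75, over the €5,250 cap, so patient pays €5,250 − €4,357.50 = €892.50. Plan pays €4,965 − €892.50 = €4,072.50.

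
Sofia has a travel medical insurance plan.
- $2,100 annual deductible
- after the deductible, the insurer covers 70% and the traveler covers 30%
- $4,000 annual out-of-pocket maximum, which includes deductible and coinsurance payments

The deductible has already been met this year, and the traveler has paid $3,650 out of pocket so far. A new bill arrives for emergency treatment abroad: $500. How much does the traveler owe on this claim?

$150

The deductible is already satisfied, so the full bill goes to coinsurance.
Traveler's 30% share of $500 is $150.
Total out-of-pocket so far would be $3,650 + $150 = $3,800, below the $4,000 cap — no reduction.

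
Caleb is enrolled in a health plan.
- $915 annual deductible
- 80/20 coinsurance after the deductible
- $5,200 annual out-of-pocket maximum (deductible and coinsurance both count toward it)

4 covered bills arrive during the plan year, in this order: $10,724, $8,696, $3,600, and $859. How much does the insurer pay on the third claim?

$3,016

Claim 1 — $10,724: $915 finishes the deductible; $9,809 goes to coinsurance; coinsurance $9,809 × 20% = $1,961.80. Patient pays $2,876.80; OOP now $2,876.80. Insurer: $10,724 − $2,876.80 = $7,847.20.
Claim 2 — $8,696: deductible already satisfied, so patient's share is 20% × $8,696 = $1,739.20. Cost to patient: $1,739.20. OOP to date $4,616. Insurer: $8,696 − $1,739.20 = $6,956.80.
Claim 3 — $3,600: deductible met; 20% of $3,600 = $720. Adding that to $4,616 gives $5,336, past the $5,200 cap; patient pays only $5,200 − $4,616 = $584. Plan pays $3,600 − $584 = $3,016.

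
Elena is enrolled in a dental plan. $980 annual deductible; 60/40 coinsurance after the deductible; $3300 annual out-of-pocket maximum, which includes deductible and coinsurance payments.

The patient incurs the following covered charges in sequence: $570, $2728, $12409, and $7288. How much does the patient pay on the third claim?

Bill 1, $570: entire amount goes to the deductible. Cost to patient: $570. OOP to date $570.
Bill 2, $2728: $410 finishes the deductible; $2318 goes to coinsurance; coinsurance $2318 × 40% = $927.20. Patient owes $1337.20 (running OOP $1907.20).
Bill 3, $12409: deductible already satisfied, so patient's share is 40% × $12409 = $4963.60. Adding that to $1907.20 gives $6870.80, past the $3300 cap; patient pays only $3300 − $1907.20 = $1392.80.

$1392.80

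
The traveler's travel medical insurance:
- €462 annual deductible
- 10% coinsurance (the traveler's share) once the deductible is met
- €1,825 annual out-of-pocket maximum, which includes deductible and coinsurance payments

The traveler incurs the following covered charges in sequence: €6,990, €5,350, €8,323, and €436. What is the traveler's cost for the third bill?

€175.20

#1 (€6,990): €462 to deductible, leaving €6,528; traveler's 10% is €652.80. Traveler pays €1,114.80; OOP now €1,114.80.
#2 (€5,350): deductible met; 10% of €5,350 = €535. Traveler owes €535 (running OOP €1,649.80).
#3 (€8,323): deductible met; 10% of €8,323 = €832.30. OOP would hit €2,482.10 > €1,825, so the cap limits the traveler to €1,825 − €1,649.80 = €175.20.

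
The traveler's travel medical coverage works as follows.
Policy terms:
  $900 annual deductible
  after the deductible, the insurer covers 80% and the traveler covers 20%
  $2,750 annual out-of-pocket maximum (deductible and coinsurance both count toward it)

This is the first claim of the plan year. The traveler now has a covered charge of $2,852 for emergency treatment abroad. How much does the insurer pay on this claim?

Nothing has been paid toward the $900 deductible, so the first $900 of this charge is applied there.
The remaining $1,952 (= $2,852 − $900) moves to coinsurance.
Traveler's 20% share of $1,952 is $390.40.
That puts the traveler's cost at $900 + $390.40 = $1,290.40 before any cap.
Cumulative spending $0 + $1,290.40 = $1,290.40 stays under the $2,750 maximum.
The insurer covers the remainder: $2,852 − $1,290.40 = $1,561.60.

$1,561.60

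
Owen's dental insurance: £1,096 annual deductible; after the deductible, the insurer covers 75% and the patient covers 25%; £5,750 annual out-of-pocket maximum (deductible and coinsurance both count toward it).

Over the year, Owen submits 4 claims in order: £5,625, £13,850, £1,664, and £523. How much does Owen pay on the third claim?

Bill 1, £5,625: deductible takes £1,096, £4,529 remains; 25% of £4,529 = £1,132.25. Patient owes £2,228.25 (running OOP £2,228.25).
Bill 2, £13,850: deductible already satisfied, so patient's share is 25% × £13,850 = £3,462.50. Patient owes £3,462.50 (running OOP £5,690.75).
Bill 3, £1,664: 25% coinsurance on £1,664 = £416. That would push OOP to £6,106.75, over the £5,750 cap, so patient pays £5,750 − £5,690.75 = £59.25.

£59.25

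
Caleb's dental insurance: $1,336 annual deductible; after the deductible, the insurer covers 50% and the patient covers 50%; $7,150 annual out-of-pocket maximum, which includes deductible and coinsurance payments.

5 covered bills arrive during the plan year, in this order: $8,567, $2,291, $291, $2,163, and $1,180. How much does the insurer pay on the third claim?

$145.50

Bill 1, $8,567: $1,336 to deductible, leaving $7,231; patient's 50% is $3,615.50. Cost to patient: $4,951.50. OOP to date $4,951.50. Insurer: $8,567 − $4,951.50 = $3,615.50.
Bill 2, $2,291: 50% coinsurance on $2,291 = $1,145.50. Patient pays $1,145.50; OOP now $6,097. Plan pays $2,291 − $1,145.50 = $1,145.50.
Bill 3, $291: deductible met; 50% of $291 = $145.50. Cost to patient: $145.50. OOP to date $6,242.50. Plan pays $291 − $145.50 = $145.50.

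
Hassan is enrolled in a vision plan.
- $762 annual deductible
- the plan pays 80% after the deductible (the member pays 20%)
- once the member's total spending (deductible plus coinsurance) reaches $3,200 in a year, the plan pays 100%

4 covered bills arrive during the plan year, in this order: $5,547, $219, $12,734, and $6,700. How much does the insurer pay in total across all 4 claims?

#1 ($5,547): $762 to deductible, leaving $4,785; member's 20% is $957. Member owes $1,719 (running OOP $1,719). Plan pays $5,547 − $1,719 = $3,828.
#2 ($219): 20% coinsurance on $219 = $43.80. Member pays $43.80; OOP now $1,762.80. Insurer: $219 − $43.80 = $175.20.
#3 ($12,734): deductible met; 20% of $12,734 = $2,546.80. That would push OOP to $4,309.60, over the $3,200 cap, so member pays $3,200 − $1,762.80 = $1,437.20. Plan pays $12,734 − $1,437.20 = $11,296.80.
#4 ($6,700): deductible already satisfied, so member's share is 20% × $6,700 = $1,340. Adding that to $3,200 gives $4,540, past the $3,200 cap; member pays only $3,200 − $3,200 = $0. Insurer: $6,700 − $0 = $6,700.
Insurer total: $3,828 + $175.20 + $11,296.80 + $6,700 = $22,000.

$22,000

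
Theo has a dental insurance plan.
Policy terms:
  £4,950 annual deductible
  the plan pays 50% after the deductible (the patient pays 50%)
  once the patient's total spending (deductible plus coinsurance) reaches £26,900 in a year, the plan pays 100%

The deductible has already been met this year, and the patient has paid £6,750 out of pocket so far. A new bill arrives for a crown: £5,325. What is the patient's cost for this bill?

With the deductible met, the entire £5,325 is subject to coinsurance.
50% of £5,325 = £2,662.50 falls to the patient.
Cumulative spending £6,750 + £2,662.50 = £9,412.50 stays under the £26,900 maximum.

£2,662.50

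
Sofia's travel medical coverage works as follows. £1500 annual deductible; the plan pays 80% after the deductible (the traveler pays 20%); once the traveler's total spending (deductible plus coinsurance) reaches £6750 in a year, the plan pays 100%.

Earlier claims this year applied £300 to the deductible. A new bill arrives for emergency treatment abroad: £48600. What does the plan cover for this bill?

£42150

£300 of the £1500 deductible is already met, leaving £1200.
That leaves £48600 − £1200 = £47400 for coinsurance.
Coinsurance: £47400 × 20% = £9480.
Traveler responsibility before any cap: £1200 + £9480 = £10680.
Year-to-date out-of-pocket would reach £300 + £10680 = £10980, above the £6750 maximum, so the traveler pays only £6750 − £300 = £6450.
Insurer pays the balance: £48600 − £6450 = £42150.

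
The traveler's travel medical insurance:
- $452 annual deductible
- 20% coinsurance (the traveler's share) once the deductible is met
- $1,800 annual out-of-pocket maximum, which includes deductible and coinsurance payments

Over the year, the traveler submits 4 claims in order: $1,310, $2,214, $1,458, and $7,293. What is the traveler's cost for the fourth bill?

#1 ($1,310): $452 to deductible, leaving $858; coinsurance $858 × 20% = $171.60. Traveler pays $623.60; OOP now $623.60.
#2 ($2,214): deductible already satisfied, so traveler's share is 20% × $2,214 = $442.80. Traveler pays $442.80; OOP now $1,066.40.
#3 ($1,458): deductible met; 20% of $1,458 = $291.60. Traveler owes $291.60 (running OOP $1,358).
#4 ($7,293): 20% coinsurance on $7,293 = $1,458.60. OOP would hit $2,816.60 > $1,800, so the cap limits the traveler to $1,800 − $1,358 = $442.

$442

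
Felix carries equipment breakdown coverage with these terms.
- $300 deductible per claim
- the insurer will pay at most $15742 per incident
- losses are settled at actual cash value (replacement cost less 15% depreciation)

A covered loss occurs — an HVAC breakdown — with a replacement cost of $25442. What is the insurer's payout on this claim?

At 15% depreciation, ACV = $25442 − $3816.30 = $21625.70.
Subtract the deductible: $21625.70 − $300 = $21325.70.
The $15742 per-incident cap binds; insurer pays $15742.

$15742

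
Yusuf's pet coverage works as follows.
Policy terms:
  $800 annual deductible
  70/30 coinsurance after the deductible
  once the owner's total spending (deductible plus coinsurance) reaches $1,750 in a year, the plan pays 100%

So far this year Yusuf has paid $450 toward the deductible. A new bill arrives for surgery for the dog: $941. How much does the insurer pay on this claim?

Remaining deductible: $800 − $450 = $350.
That leaves $941 − $350 = $591 for coinsurance.
Coinsurance: $591 × 30% = $177.30.
So the owner owes $350 + $177.30 = $527.30 before any cap.
Total out-of-pocket so far would be $450 + $527.30 = $977.30, below the $1,750 cap — no reduction.
The insurer covers the remainder: $941 − $527.30 = $413.70.

$413.70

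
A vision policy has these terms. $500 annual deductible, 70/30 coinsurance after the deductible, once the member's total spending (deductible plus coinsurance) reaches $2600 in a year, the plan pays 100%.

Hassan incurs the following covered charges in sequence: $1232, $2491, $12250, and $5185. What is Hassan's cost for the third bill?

$1133.10

Claim 1 — $1232: $500 to deductible, leaving $732; member's 30% is $219.60. Cost to member: $719.60. OOP to date $719.60.
Claim 2 — $2491: deductible already satisfied, so member's share is 30% × $2491 = $747.30. Cost to member: $747.30. OOP to date $1466.90.
Claim 3 — $12250: 30% coinsurance on $12250 = $3675. Adding that to $1466.90 gives $5141.90, past the $2600 cap; member pays only $2600 − $1466.90 = $1133.10.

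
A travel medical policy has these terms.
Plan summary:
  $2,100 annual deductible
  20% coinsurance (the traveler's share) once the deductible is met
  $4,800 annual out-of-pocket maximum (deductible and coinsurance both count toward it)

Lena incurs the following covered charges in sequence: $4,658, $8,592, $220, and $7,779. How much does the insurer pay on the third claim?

Claim 1 ($4,658): deductible takes $2,100, $2,558 remains; 20% of $2,558 = $511.60. Traveler owes $2,611.60 (running OOP $2,611.60). Insurer: $4,658 − $2,611.60 = $2,046.40.
Claim 2 ($8,592): 20% coinsurance on $8,592 = $1,718.40. Cost to traveler: $1,718.40. OOP to date $4,330. Insurer: $8,592 − $1,718.40 = $6,873.60.
Claim 3 ($220): deductible already satisfied, so traveler's share is 20% × $220 = $44. Traveler owes $44 (running OOP $4,374). Insurer: $220 − $44 = $176.

$176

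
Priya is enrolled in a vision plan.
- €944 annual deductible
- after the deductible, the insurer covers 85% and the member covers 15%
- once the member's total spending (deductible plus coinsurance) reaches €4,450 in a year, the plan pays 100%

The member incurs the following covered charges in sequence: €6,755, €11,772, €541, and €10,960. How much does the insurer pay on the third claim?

€459.85

#1 (€6,755): €944 finishes the deductible; €5,811 goes to coinsurance; 15% of €5,811 = €871.65. Member owes €1,815.65 (running OOP €1,815.65). Plan pays €6,755 − €1,815.65 = €4,939.35.
#2 (€11,772): deductible already satisfied, so member's share is 15% × €11,772 = €1,765.80. Member owes €1,765.80 (running OOP €3,581.45). Insurer: €11,772 − €1,765.80 = €10,006.20.
#3 (€541): 15% coinsurance on €541 = €81.15. Member pays €81.15; OOP now €3,662.60. Plan pays €541 − €81.15 = €459.85.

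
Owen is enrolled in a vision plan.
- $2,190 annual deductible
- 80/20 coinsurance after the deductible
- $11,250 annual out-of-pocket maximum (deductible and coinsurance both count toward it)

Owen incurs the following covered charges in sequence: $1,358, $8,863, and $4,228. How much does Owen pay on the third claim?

Claim 1 — $1,358: entire amount goes to the deductible. Cost to member: $1,358. OOP to date $1,358.
Claim 2 — $8,863: deductible takes $832, $8,031 remains; member's 20% is $1,606.20. Member owes $2,438.20 (running OOP $3,796.20).
Claim 3 — $4,228: deductible met; 20% of $4,228 = $845.60. Member pays $845.60; OOP now $4,641.80.

$845.60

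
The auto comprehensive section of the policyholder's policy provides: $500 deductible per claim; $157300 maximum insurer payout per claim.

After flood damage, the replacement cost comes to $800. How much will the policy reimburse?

Less the $500 deductible: $800 − $500 = $300.
$300 ≤ $157300, so the limit doesn't bind; insurer pays $300.

$300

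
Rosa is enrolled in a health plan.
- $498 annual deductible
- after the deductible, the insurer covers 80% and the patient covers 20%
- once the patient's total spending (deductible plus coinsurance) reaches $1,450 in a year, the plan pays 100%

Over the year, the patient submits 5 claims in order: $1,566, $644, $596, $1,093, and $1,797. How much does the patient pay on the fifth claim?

$271.80

Claim 1 ($1,566): $498 finishes the deductible; $1,068 goes to coinsurance; coinsurance $1,068 × 20% = $213.60. Patient pays $711.60; OOP now $711.60.
Claim 2 ($644): 20% coinsurance on $644 = $128.80. Patient pays $128.80; OOP now $840.40.
Claim 3 ($596): deductible met; 20% of $596 = $119.20. Patient pays $119.20; OOP now $959.60.
Claim 4 ($1,093): deductible already satisfied, so patient's share is 20% × $1,093 = $218.60. Patient pays $218.60; OOP now $1,178.20.
Claim 5 ($1,797): deductible met; 20% of $1,797 = $359.40. OOP would hit $1,537.60 > $1,450, so the cap limits the patient to $1,450 − $1,178.20 = $271.80.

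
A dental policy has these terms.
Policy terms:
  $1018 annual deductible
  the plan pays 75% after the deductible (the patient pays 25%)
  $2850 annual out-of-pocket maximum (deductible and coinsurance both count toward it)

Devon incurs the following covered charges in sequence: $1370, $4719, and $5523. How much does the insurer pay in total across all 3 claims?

Bill 1, $1370: $1018 to deductible, leaving $352; coinsurance $352 × 25% = $88. Cost to patient: $1106. OOP to date $1106. Insurer: $1370 − $1106 = $264.
Bill 2, $4719: 25% coinsurance on $4719 = $1179.75. Cost to patient: $1179.75. OOP to date $2285.75. Insurer: $4719 − $1179.75 = $3539.25.
Bill 3, $5523: deductible already satisfied, so patient's share is 25% × $5523 = $1380.75. Adding that to $2285.75 gives $3666.50, past the $2850 cap; patient pays only $2850 − $2285.75 = $564.25. Plan pays $5523 − $564.25 = $4958.75.
Insurer total = bills − patient's total = $11612 − $2850 = $8762.

$8762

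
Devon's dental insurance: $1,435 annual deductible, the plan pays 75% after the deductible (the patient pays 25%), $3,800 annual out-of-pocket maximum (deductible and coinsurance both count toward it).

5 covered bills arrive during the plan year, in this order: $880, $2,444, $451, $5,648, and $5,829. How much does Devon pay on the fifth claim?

$368

Claim 1 ($880): fully absorbed by the deductible. Cost to patient: $880. OOP to date $880.
Claim 2 ($2,444): $555 to deductible, leaving $1,889; 25% of $1,889 = $472.25. Cost to patient: $1,027.25. OOP to date $1,907.25.
Claim 3 ($451): 25% coinsurance on $451 = $112.75. Cost to patient: $112.75. OOP to date $2,020.
Claim 4 ($5,648): 25% coinsurance on $5,648 = $1,412. Patient owes $1,412 (running OOP $3,432).
Claim 5 ($5,829): deductible already satisfied, so patient's share is 25% × $5,829 = $1,457.25. That would push OOP to $4,889.25, over the $3,800 cap, so patient pays $3,800 − $3,432 = $368.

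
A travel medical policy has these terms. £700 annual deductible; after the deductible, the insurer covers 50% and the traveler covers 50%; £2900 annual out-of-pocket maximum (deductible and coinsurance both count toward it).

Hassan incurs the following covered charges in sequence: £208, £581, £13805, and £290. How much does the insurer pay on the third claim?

£11649.50

Claim 1 (£208): entire amount goes to the deductible. Traveler pays £208; OOP now £208. Plan pays £208 − £208 = £0.
Claim 2 (£581): deductible takes £492, £89 remains; 50% of £89 = £44.50. Cost to traveler: £536.50. OOP to date £744.50. Plan pays £581 − £536.50 = £44.50.
Claim 3 (£13805): 50% coinsurance on £13805 = £6902.50. Adding that to £744.50 gives £7647, past the £2900 cap; traveler pays only £2900 − £744.50 = £2155.50. Plan pays £13805 − £2155.50 = £11649.50.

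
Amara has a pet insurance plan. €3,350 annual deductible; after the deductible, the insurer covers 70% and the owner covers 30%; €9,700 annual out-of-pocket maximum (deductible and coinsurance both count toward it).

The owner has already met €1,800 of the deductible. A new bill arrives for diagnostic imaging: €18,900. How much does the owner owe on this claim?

€6,755

€1,800 of the €3,350 deductible is already met, leaving €1,550.
That leaves €18,900 − €1,550 = €17,350 for coinsurance.
Coinsurance: €17,350 × 30% = €5,205.
That puts the owner's cost at €1,550 + €5,205 = €6,755 before any cap.
Total out-of-pocket so far would be €1,800 + €6,755 = €8,555, below the €9,700 cap — no reduction.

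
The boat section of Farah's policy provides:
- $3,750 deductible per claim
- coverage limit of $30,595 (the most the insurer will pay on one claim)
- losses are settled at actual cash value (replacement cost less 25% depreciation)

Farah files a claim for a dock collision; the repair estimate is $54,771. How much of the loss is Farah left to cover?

Depreciate 25%: the covered value is $54,771 × 0.75 = $41,078.25.
After the deductible, $41,078.25 − $3,750 = $37,328.25 remains.
The $30,595 per-incident cap binds; insurer pays $30,595.
Out of pocket: $54,771 − $30,595 = $24,176.

$24,176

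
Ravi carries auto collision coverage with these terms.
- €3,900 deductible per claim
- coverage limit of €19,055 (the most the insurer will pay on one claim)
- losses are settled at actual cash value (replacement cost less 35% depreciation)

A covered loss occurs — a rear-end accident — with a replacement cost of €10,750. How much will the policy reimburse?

€3,087.50

Depreciate 35%: the covered value is €10,750 × 0.65 = €6,987.50.
After the deductible, €6,987.50 − €3,900 = €3,087.50 remains.
€3,087.50 is within the €19,055 limit, so the insurer pays €3,087.50.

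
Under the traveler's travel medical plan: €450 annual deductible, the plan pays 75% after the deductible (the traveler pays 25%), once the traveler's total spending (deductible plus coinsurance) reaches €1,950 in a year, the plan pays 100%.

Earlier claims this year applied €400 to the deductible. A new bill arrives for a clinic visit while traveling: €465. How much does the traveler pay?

€153.75

Deductible still to meet: €450 − €400 = €50.
After the €50 deductible portion, €465 − €50 = €415 is subject to coinsurance.
Traveler's 25% share of €415 is €103.75.
So the traveler owes €50 + €103.75 = €153.75 before any cap.
Cumulative spending €400 + €153.75 = €553.75 stays under the €1,950 maximum.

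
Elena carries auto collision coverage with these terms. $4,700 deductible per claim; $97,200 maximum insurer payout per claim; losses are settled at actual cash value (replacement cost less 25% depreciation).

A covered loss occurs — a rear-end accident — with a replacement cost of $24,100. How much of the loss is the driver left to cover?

$10,725

Depreciate 25%: the covered value is $24,100 × 0.75 = $18,075.
After the deductible, $18,075 − $4,700 = $13,375 remains.
$13,375 is within the $97,200 limit, so the insurer pays $13,375.
The driver bears the rest of the original loss: $24,100 − $13,375 = $10,725.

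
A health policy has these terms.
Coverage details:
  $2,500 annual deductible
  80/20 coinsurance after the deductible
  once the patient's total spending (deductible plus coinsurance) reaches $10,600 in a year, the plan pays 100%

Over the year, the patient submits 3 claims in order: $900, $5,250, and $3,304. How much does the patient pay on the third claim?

$660.80

Claim 1 — $900: all of it applies to the deductible. Cost to patient: $900. OOP to date $900.
Claim 2 — $5,250: $1,600 finishes the deductible; $3,650 goes to coinsurance; 20% of $3,650 = $730. Cost to patient: $2,330. OOP to date $3,230.
Claim 3 — $3,304: 20% coinsurance on $3,304 = $660.80. Cost to patient: $660.80. OOP to date $3,890.80.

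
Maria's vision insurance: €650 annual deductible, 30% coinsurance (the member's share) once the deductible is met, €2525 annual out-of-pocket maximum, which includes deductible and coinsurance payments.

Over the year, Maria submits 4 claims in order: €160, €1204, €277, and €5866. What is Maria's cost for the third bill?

€83.10

Claim 1 — €160: entire amount goes to the deductible. Member pays €160; OOP now €160.
Claim 2 — €1204: €490 to deductible, leaving €714; member's 30% is €214.20. Member owes €704.20 (running OOP €864.20).
Claim 3 — €277: deductible met; 30% of €277 = €83.10. Cost to member: €83.10. OOP to date €947.30.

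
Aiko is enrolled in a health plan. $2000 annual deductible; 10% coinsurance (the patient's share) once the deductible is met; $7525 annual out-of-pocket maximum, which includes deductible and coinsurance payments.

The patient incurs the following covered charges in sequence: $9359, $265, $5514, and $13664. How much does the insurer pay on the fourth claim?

Bill 1, $9359: $2000 to deductible, leaving $7359; coinsurance $7359 × 10% = $735.90. Cost to patient: $2735.90. OOP to date $2735.90. Insurer: $9359 − $2735.90 = $6623.10.
Bill 2, $265: deductible met; 10% of $265 = $26.50. Cost to patient: $26.50. OOP to date $2762.40. Plan pays $265 − $26.50 = $238.50.
Bill 3, $5514: 10% coinsurance on $5514 = $551.40. Patient owes $551.40 (running OOP $3313.80). Plan pays $5514 − $551.40 = $4962.60.
Bill 4, $13664: 10% coinsurance on $13664 = $1366.40. Cost to patient: $1366.40. OOP to date $4680.20. Insurer: $13664 − $1366.40 = $12297.60.

$12297.60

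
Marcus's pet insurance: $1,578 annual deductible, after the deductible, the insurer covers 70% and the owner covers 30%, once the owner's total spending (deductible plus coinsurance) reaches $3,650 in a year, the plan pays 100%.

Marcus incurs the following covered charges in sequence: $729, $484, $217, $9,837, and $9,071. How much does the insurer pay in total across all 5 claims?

Bill 1, $729: entire amount goes to the deductible. Owner owes $729 (running OOP $729). Plan pays $729 − $729 = $0.
Bill 2, $484: all of it applies to the deductible. Owner owes $484 (running OOP $1,213). Plan pays $484 − $484 = $0.
Bill 3, $217: all of it applies to the deductible. Cost to owner: $217. OOP to date $1,430. Plan pays $217 − $217 = $0.
Bill 4, $9,837: $148 finishes the deductible; $9,689 goes to coinsurance; 30% of $9,689 = $2,906.70. Deductible plus coinsurance: $148 + $2,906.70 = $3,054.70. Adding that to $1,430 gives $4,484.70, past the $3,650 cap; owner pays only $3,650 − $1,430 = $2,220. Insurer: $9,837 − $2,220 = $7,617.
Bill 5, $9,071: 30% coinsurance on $9,071 = $2,721.30. Adding that to $3,650 gives $6,371.30, past the $3,650 cap; owner pays only $3,650 − $3,650 = $0. Insurer: $9,071 − $0 = $9,071.
Insurer total = bills − owner's total = $20,338 − $3,650 = $16,688.

$16,688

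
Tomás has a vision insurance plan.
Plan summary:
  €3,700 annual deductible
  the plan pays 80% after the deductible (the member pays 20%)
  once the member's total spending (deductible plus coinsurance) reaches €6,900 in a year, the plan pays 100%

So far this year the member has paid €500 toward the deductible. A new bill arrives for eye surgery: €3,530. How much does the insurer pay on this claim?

Remaining deductible: €3,700 − €500 = €3,200.
That leaves €3,530 − €3,200 = €330 for coinsurance.
Coinsurance: €330 × 20% = €66.
Member responsibility before any cap: €3,200 + €66 = €3,266.
Year-to-date out-of-pocket becomes €500 + €3,266 = €3,766, still under the €6,900 maximum, so no cap applies.
The plan picks up €3,530 − €3,266 = €264.

€264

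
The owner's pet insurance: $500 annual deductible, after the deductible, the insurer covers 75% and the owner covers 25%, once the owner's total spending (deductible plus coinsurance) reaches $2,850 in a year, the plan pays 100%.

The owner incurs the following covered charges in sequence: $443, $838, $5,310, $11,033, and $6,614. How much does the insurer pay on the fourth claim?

#1 ($443): fully absorbed by the deductible. Cost to owner: $443. OOP to date $443. Plan pays $443 − $443 = $0.
#2 ($838): deductible takes $57, $781 remains; owner's 25% is $195.25. Cost to owner: $252.25. OOP to date $695.25. Plan pays $838 − $252.25 = $585.75.
#3 ($5,310): deductible met; 25% of $5,310 = $1,327.50. Cost to owner: $1,327.50. OOP to date $2,022.75. Plan pays $5,310 − $1,327.50 = $3,982.50.
#4 ($11,033): deductible met; 25% of $11,033 = $2,758.25. Adding that to $2,022.75 gives $4,781, past the $2,850 cap; owner pays only $2,850 − $2,022.75 = $827.25. Insurer: $11,033 − $827.25 = $10,205.75.

$10,205.75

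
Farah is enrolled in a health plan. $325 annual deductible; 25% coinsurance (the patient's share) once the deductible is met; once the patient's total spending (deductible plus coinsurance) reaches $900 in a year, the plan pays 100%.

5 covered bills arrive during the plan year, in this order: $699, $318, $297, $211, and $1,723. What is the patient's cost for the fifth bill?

Bill 1, $699: deductible takes $325, $374 remains; patient's 25% is $93.50. Cost to patient: $418.50. OOP to date $418.50.
Bill 2, $318: deductible already satisfied, so patient's share is 25% × $318 = $79.50. Cost to patient: $79.50. OOP to date $498.
Bill 3, $297: deductible met; 25% of $297 = $74.25. Patient owes $74.25 (running OOP $572.25).
Bill 4, $211: 25% coinsurance on $211 = $52.75. Cost to patient: $52.75. OOP to date $625.
Bill 5, $1,723: deductible already satisfied, so patient's share is 25% × $1,723 = $430.75. Adding that to $625 gives $1,055.75, past the $900 cap; patient pays only $900 − $625 = $275.

$275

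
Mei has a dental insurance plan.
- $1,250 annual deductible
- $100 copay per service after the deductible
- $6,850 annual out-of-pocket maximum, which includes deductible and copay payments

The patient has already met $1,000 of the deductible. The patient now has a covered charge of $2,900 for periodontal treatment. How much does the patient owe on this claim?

$350

Deductible still to meet: $1,250 − $1,000 = $250.
The remaining $2,650 (= $2,900 − $250) moves to the copay.
Copay on this service: $100.
Patient responsibility before any cap: $250 + $100 = $350.
Cumulative spending $1,000 + $350 = $1,350 stays under the $6,850 maximum.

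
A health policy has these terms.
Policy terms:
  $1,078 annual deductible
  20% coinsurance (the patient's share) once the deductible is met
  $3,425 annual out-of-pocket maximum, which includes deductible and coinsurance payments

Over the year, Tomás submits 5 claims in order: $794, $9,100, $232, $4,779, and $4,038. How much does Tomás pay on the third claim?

Bill 1, $794: fully absorbed by the deductible. Cost to patient: $794. OOP to date $794.
Bill 2, $9,100: $284 finishes the deductible; $8,816 goes to coinsurance; 20% of $8,816 = $1,763.20. Patient owes $2,047.20 (running OOP $2,841.20).
Bill 3, $232: deductible already satisfied, so patient's share is 20% × $232 = $46.40. Cost to patient: $46.40. OOP to date $2,887.60.

$46.40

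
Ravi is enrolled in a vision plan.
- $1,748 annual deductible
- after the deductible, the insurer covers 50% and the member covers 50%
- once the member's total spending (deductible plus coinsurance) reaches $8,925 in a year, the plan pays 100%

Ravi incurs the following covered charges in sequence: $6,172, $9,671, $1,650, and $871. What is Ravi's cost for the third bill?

Bill 1, $6,172: $1,748 finishes the deductible; $4,424 goes to coinsurance; member's 50% is $2,212. Member pays $3,960; OOP now $3,960.
Bill 2, $9,671: 50% coinsurance on $9,671 = $4,835.50. Member owes $4,835.50 (running OOP $8,795.50).
Bill 3, $1,650: deductible already satisfied, so member's share is 50% × $1,650 = $825. OOP would hit $9,620.50 > $8,925, so the cap limits the member to $8,925 − $8,795.50 = $129.50.

$129.50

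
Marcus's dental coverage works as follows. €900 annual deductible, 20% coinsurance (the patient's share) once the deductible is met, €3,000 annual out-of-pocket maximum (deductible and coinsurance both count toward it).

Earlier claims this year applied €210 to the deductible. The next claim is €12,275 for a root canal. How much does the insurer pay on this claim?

Remaining deductible: €900 − €210 = €690.
The remaining €11,585 (= €12,275 − €690) moves to coinsurance.
20% of €11,585 = €2,317 falls to the patient.
That puts the patient's cost at €690 + €2,317 = €3,007 before any cap.
Adding €3,007 to the €210 already spent would give €3,217, which exceeds the €3,000 cap; the patient pays just €3,000 − €210 = €2,790.
The insurer covers the remainder: €12,275 − €2,790 = €9,485.

€9,485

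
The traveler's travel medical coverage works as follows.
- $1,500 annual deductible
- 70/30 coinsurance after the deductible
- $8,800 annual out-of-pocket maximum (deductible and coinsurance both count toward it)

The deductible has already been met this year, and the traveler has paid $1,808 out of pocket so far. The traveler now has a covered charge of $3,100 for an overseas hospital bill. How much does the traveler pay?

$930

With the deductible met, the entire $3,100 is subject to coinsurance.
Traveler's 30% share of $3,100 is $930.
Cumulative spending $1,808 + $930 = $2,738 stays under the $8,800 maximum.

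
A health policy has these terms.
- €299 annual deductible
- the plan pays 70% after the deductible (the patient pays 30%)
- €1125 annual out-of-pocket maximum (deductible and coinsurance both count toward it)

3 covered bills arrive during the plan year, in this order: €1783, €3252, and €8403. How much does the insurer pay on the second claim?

#1 (€1783): deductible takes €299, €1484 remains; coinsurance €1484 × 30% = €445.20. Patient owes €744.20 (running OOP €744.20). Plan pays €1783 − €744.20 = €1038.80.
#2 (€3252): 30% coinsurance on €3252 = €975.60. That would push OOP to €1719.80, over the €1125 cap, so patient pays €1125 − €744.20 = €380.80. Insurer: €3252 − €380.80 = €2871.20.

€2871.20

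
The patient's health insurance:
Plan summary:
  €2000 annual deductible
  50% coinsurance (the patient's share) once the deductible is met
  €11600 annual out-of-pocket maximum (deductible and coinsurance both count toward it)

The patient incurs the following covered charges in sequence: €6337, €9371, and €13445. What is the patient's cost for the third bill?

#1 (€6337): €2000 finishes the deductible; €4337 goes to coinsurance; 50% of €4337 = €2168.50. Cost to patient: €4168.50. OOP to date €4168.50.
#2 (€9371): deductible met; 50% of €9371 = €4685.50. Patient pays €4685.50; OOP now €8854.
#3 (€13445): deductible met; 50% of €13445 = €6722.50. Adding that to €8854 gives €15576.50, past the €11600 cap; patient pays only €11600 − €8854 = €2746.

€2746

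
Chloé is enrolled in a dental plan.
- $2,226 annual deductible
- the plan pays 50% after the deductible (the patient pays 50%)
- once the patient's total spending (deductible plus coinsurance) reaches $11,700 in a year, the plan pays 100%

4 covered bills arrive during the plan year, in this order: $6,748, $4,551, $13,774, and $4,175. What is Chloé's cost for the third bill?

Claim 1 — $6,748: $2,226 to deductible, leaving $4,522; coinsurance $4,522 × 50% = $2,261. Patient owes $4,487 (running OOP $4,487).
Claim 2 — $4,551: deductible met; 50% of $4,551 = $2,275.50. Patient owes $2,275.50 (running OOP $6,762.50).
Claim 3 — $13,774: 50% coinsurance on $13,774 = $6,887. OOP would hit $13,649.50 > $11,700, so the cap limits the patient to $11,700 − $6,762.50 = $4,937.50.

$4,937.50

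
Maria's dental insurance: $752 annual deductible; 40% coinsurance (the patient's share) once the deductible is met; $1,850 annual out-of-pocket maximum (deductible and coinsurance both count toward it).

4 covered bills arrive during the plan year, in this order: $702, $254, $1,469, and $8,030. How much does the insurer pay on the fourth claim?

Claim 1 ($702): entire amount goes to the deductible. Patient pays $702; OOP now $702. Plan pays $702 − $702 = $0.
Claim 2 ($254): $50 finishes the deductible; $204 goes to coinsurance; coinsurance $204 × 40% = $81.60. Cost to patient: $131.60. OOP to date $833.60. Insurer: $254 − $131.60 = $122.40.
Claim 3 ($1,469): 40% coinsurance on $1,469 = $587.60. Patient pays $587.60; OOP now $1,421.20. Plan pays $1,469 − $587.60 = $881.40.
Claim 4 ($8,030): deductible met; 40% of $8,030 = $3,212. That would push OOP to $4,633.20, over the $1,850 cap, so patient pays $1,850 − $1,421.20 = $428.80. Plan pays $8,030 − $428.80 = $7,601.20.

$7,601.20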